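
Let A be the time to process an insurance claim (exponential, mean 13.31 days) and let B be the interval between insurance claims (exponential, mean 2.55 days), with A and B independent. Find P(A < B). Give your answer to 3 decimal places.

λ_1 = 1/13.31 = 0.0751315, λ_2 = 1/2.55 = 0.392157.
For independent exponentials, P(A < B) = λ_1/(λ_1+λ_2) = 0.0751315/0.467288 ≈ 0.161.

0.161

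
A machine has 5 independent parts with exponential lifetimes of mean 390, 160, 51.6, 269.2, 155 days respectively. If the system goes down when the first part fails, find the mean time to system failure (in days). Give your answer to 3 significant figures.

The first failure time is exponential with rate Σλ_i = 1/390 + 1/160 + 1/51.6 + 1/269.2 + 1/155 = 0.0383603 per day.
E[min] = 1/Σλ = 1/0.0383603 = 26.0686 days.

26.1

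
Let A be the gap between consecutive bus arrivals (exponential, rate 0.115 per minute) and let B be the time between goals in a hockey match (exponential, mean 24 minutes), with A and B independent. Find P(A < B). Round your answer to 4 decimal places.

λ_1 = 0.115, λ_2 = 1/24 = 0.0416667.
For independent exponentials, P(A < B) = λ_1/(λ_1+λ_2) = 0.115/0.156667 ≈ 0.7340.

0.7340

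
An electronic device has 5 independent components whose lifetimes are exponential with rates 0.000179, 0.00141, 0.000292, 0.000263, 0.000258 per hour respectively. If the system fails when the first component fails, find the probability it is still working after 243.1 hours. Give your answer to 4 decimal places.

The time to first failure is exponential with rate Σλ = 0.000179 + 0.00141 + 0.000292 + 0.000263 + 0.000258 = 0.002402.
P(min > 243.1) = e^(−0.002402·243.1) = e^(−0.58393) ≈ 0.5577.

0.5577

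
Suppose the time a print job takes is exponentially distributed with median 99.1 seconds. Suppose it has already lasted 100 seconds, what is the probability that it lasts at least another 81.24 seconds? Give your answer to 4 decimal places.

For an exponential, median = ln(2)/λ, so λ = ln 2 / 99.1 = 0.00699442 per second.
The exponential is memoryless, so the remaining time is again Exp(λ): the condition X > 100 is irrelevant.
P(X > 81.24) = e^(−0.56823) ≈ 0.5665.

0.5665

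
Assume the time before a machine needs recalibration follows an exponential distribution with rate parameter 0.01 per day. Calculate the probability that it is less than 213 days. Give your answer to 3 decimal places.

P(X ≤ 213) = 1 − e^(−λ·213) = 1 − e^(−2.13) ≈ 0.881.

0.881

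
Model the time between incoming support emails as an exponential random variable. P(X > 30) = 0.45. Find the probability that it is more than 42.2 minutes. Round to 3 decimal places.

e^(−λ·30) = 0.45 ⇒ λ = −ln(0.45)/30 = 0.0266169.
P(X > 42.2) = e^(−0.0266169·42.2) = e^(−1.1232) ≈ 0.325.

0.325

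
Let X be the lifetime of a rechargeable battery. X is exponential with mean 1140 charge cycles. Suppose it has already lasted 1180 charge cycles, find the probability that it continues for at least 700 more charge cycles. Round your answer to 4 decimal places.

The rate is λ = 1/1140 = 0.000877193 per charge cycle.
By the memoryless property, P(X > 1180+700 | X > 1180) = P(X > 700).
P(X > 700) = e^(−0.61404) ≈ 0.5412.

0.5412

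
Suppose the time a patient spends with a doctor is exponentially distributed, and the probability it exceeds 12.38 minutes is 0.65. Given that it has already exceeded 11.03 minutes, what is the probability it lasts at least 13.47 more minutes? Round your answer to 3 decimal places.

0.626

From e^(−λ·12.38) = 0.65, λ = −ln(0.65)/12.38 = 0.0347967.
Memoryless: P(X > 11.03+13.47 | X > 11.03) = P(X > 13.47) = e^(−0.0347967·13.47) ≈ 0.626.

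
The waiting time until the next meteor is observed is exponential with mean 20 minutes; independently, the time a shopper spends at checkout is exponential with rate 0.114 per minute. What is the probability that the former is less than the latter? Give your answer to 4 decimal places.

λ_1 = 1/20 = 0.05, λ_2 = 0.114.
For independent exponentials, P(the former < the latter) = λ_1/(λ_1+λ_2) = 0.05/0.164 ≈ 0.3049.

0.3049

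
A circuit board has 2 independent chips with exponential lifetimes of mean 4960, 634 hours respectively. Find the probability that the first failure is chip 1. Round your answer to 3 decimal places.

Rates: λ_i = 1/mean_i → 0.000201613, 0.00157729; Σλ = 0.0017789.
P(chip 1 first) = λ_1/Σλ = 0.000201613/0.0017789 ≈ 0.113.

0.113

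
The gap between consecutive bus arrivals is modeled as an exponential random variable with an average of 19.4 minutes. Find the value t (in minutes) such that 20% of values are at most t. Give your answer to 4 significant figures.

The rate is λ = 1/19.4 = 0.0515464 per minute.
Set 1 − e^(−λt) = 0.2, so t = −ln(0.8)/λ = 0.22314/0.0515464 ≈ 4.32898 minutes.

4.329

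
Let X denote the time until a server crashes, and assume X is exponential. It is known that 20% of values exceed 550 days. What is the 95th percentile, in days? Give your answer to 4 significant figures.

e^(−λ·550) = 0.20 ⇒ λ = −ln(0.20)/550 = 0.00292625.
95th percentile: 1 − e^(−λt) = 0.95, t = −ln(0.05)/λ = 1023.74 days.

1024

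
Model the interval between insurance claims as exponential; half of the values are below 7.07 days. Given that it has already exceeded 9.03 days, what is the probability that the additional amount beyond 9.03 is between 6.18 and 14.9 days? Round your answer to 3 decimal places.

0.314

For an exponential, median = ln(2)/λ, so λ = ln 2 / 7.07 = 0.0980406 per day.
Memoryless: the residual past 9.03 is again Exp(λ).
P(6.18 < residual < 14.9) = e^(−λ·6.18) − e^(−λ·14.9) = 0.54559 − 0.23205 ≈ 0.314.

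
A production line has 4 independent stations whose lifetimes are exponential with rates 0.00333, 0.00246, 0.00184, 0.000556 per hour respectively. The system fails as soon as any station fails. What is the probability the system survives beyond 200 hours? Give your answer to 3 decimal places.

The time to first failure is exponential with rate Σλ = 0.00333 + 0.00246 + 0.00184 + 0.000556 = 0.008186.
P(min > 200) = e^(−0.008186·200) = e^(−1.6372) ≈ 0.195.

0.195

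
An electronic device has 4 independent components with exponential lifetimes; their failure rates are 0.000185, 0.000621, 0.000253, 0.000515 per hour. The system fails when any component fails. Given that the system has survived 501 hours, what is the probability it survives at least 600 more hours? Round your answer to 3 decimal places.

Time to first failure ~ Exp(Σλ) with Σλ = 0.001574.
By memorylessness, P(T > 501+600 | T > 501) = P(T > 600) = e^(−0.001574·600) ≈ 0.389.

0.389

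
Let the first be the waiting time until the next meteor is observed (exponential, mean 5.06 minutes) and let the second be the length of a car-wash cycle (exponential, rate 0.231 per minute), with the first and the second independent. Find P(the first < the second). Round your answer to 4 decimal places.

λ_1 = 1/5.06 = 0.197628, λ_2 = 0.231.
For independent exponentials, P(the first < the second) = λ_1/(λ_1+λ_2) = 0.197628/0.428628 ≈ 0.4611.

0.4611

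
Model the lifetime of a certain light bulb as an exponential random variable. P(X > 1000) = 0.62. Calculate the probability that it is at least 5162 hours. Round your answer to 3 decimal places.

0.085

e^(−λ·1000) = 0.62 ⇒ λ = −ln(0.62)/1000 = 0.000478036.
P(X > 5162) = e^(−0.000478036·5162) = e^(−2.4676) ≈ 0.085.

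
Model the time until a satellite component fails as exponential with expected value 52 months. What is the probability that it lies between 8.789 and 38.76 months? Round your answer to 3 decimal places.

The rate is λ = 1/52 = 0.0192308 per month.
P(8.789 < X < 38.76) = e^(−λ·8.789) − e^(−λ·38.76) = 0.84449 − 0.47455 ≈ 0.370.

0.370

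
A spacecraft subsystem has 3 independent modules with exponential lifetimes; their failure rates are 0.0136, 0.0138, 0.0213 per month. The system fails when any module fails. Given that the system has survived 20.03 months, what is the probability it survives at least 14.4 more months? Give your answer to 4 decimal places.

Time to first failure ~ Exp(Σλ) with Σλ = 0.0487.
By memorylessness, P(T > 20.03+14.4 | T > 20.03) = P(T > 14.4) = e^(−0.0487·14.4) ≈ 0.4960.

0.4960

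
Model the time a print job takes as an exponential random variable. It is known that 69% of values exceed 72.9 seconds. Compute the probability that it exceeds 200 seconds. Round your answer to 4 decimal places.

e^(−λ·72.9) = 0.69 ⇒ λ = −ln(0.69)/72.9 = 0.00509004.
P(X > 200) = e^(−0.00509004·200) = e^(−1.018) ≈ 0.3613.

0.3613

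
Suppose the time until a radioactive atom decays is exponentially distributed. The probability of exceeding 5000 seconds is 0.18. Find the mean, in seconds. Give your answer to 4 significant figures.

2916

e^(−λ·5000) = 0.18 ⇒ λ = −ln(0.18)/5000 = 0.00034296.
Mean = 1/λ = 2915.79 seconds.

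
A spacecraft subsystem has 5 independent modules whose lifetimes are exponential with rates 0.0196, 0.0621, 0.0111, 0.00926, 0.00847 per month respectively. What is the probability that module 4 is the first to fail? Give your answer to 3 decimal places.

The time to first failure is exponential with rate Σλ = 0.0196 + 0.0621 + 0.0111 + 0.00926 + 0.00847 = 0.11053.
P(module 4 first) = λ_4/Σλ = 0.00926/0.11053 ≈ 0.084.

0.084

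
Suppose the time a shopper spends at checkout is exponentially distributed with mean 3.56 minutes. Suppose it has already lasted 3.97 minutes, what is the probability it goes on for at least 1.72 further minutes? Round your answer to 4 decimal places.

The rate is λ = 1/3.56 = 0.280899 per minute.
By the memoryless property, P(X > 3.97+1.72 | X > 3.97) = P(X > 1.72).
P(X > 1.72) = e^(−0.48315) ≈ 0.6168.

0.6168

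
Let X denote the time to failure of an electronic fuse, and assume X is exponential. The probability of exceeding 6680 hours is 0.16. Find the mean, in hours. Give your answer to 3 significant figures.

e^(−λ·6680) = 0.16 ⇒ λ = −ln(0.16)/6680 = 0.000274339.
Mean = 1/λ = 3645.13 hours.

3650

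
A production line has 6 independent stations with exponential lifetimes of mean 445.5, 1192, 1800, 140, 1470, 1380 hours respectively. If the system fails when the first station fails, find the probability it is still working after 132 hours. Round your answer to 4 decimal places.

The first failure time is exponential with rate Σλ_i = 1/445.5 + 1/1192 + 1/1800 + 1/140 + 1/1470 + 1/1380 = 0.0121869 per hour.
P(min > 132) = e^(−0.0121869·132) = e^(−1.6087) ≈ 0.2002.

0.2002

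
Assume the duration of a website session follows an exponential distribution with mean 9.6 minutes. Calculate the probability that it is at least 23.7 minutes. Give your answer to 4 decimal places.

0.0847

The rate is λ = 1/9.6 = 0.104167 per minute.
P(X > 23.7) = e^(−λ·23.7) = e^(−2.4688) ≈ 0.0847.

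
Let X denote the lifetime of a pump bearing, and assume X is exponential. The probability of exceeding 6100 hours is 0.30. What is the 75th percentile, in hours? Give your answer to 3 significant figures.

7020

e^(−λ·6100) = 0.30 ⇒ λ = −ln(0.30)/6100 = 0.000197373.
75th percentile: 1 − e^(−λt) = 0.75, t = −ln(0.25)/λ = 7023.74 hours.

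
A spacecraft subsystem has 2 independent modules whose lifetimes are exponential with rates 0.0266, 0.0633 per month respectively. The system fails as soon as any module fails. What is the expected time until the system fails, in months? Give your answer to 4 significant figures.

The time to first failure is exponential with rate Σλ = 0.0266 + 0.0633 = 0.0899.
E[min] = 1/Σλ = 1/0.0899 = 11.1235 months.

11.12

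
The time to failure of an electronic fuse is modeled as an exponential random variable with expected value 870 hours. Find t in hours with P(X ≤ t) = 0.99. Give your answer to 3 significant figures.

The rate is λ = 1/870 = 0.00114943 per hour.
Set 1 − e^(−λt) = 0.99, so t = −ln(0.01)/λ = 4.6052/0.00114943 ≈ 4006.5 hours.

4010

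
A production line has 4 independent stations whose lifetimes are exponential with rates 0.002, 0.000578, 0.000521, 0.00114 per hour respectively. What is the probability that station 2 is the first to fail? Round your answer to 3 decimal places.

0.136

The time to first failure is exponential with rate Σλ = 0.002 + 0.000578 + 0.000521 + 0.00114 = 0.004239.
P(station 2 first) = λ_2/Σλ = 0.000578/0.004239 ≈ 0.136.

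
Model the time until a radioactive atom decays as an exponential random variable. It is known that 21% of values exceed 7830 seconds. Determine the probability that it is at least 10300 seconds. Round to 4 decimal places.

0.1284

e^(−λ·7830) = 0.21 ⇒ λ = −ln(0.21)/7830 = 0.000199316.
P(X > 10300) = e^(−0.000199316·10300) = e^(−2.053) ≈ 0.1284.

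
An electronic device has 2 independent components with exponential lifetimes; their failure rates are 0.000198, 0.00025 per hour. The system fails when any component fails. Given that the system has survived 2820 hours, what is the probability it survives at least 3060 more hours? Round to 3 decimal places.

0.254

Time to first failure ~ Exp(Σλ) with Σλ = 0.000448.
By memorylessness, P(T > 2820+3060 | T > 2820) = P(T > 3060) = e^(−0.000448·3060) ≈ 0.254.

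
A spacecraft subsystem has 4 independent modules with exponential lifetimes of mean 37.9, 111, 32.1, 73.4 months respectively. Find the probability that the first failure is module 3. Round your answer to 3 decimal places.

0.389

Rates: λ_i = 1/mean_i → 0.0263852, 0.00900901, 0.0311526, 0.013624; Σλ = 0.0801709.
P(module 3 first) = λ_3/Σλ = 0.0311526/0.0801709 ≈ 0.389.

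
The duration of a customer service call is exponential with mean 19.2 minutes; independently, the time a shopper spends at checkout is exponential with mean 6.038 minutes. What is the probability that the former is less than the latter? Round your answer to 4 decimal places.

0.2392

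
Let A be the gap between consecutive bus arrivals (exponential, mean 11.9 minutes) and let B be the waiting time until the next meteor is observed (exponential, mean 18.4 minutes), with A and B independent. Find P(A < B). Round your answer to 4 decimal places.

λ_1 = 1/11.9 = 0.0840336, λ_2 = 1/18.4 = 0.0543478.
For independent exponentials, P(A < B) = λ_1/(λ_1+λ_2) = 0.0840336/0.138381 ≈ 0.6073.

0.6073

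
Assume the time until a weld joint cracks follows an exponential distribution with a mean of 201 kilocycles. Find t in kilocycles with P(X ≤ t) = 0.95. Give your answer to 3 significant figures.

602

The rate is λ = 1/201 = 0.00497512 per kilocycle.
Set 1 − e^(−λt) = 0.95, so t = −ln(0.05)/λ = 2.9957/0.00497512 ≈ 602.142 kilocycles.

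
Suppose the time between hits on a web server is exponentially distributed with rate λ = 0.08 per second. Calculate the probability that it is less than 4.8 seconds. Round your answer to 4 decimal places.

0.3189

P(X ≤ 4.8) = 1 − e^(−λ·4.8) = 1 − e^(−0.384) ≈ 0.3189.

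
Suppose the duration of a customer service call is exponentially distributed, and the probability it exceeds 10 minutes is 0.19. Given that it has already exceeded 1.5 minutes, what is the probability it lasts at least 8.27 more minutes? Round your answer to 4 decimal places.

0.2532

From e^(−λ·10) = 0.19, λ = −ln(0.19)/10 = 0.166073.
Memoryless: P(X > 1.5+8.27 | X > 1.5) = P(X > 8.27) = e^(−0.166073·8.27) ≈ 0.2532.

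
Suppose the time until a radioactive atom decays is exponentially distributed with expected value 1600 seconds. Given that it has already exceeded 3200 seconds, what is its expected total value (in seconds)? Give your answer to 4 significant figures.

The rate is λ = 1/1600 = 0.000625 per second.
By memorylessness, E[X | X > 3200] = 3200 + 1/λ = 3200 + 1600 = 4800 seconds.

4800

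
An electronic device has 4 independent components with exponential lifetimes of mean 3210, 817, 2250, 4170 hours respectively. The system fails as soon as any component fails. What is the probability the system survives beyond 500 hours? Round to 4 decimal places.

0.3296

The first failure time is exponential with rate Σλ_i = 1/3210 + 1/817 + 1/2250 + 1/4170 = 0.00221977 per hour.
P(min > 500) = e^(−0.00221977·500) = e^(−1.1099) ≈ 0.3296.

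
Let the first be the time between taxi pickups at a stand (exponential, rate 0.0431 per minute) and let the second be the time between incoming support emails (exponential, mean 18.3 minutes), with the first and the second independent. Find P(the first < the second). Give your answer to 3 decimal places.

λ_1 = 0.0431, λ_2 = 1/18.3 = 0.0546448.
For independent exponentials, P(the first < the second) = λ_1/(λ_1+λ_2) = 0.0431/0.0977448 ≈ 0.441.

0.441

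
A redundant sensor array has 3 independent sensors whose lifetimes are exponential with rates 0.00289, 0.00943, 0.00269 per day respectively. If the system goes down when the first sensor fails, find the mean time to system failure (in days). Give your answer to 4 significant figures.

The time to first failure is exponential with rate Σλ = 0.00289 + 0.00943 + 0.00269 = 0.01501.
E[min] = 1/Σλ = 1/0.01501 = 66.6223 days.

66.62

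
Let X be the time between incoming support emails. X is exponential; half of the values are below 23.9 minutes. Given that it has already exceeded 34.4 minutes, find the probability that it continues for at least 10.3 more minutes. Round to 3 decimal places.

0.742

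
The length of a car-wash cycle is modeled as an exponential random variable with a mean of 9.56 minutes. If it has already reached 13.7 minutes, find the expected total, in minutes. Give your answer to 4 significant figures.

The rate is λ = 1/9.56 = 0.104603 per minute.
By memorylessness, E[X | X > 13.7] = 13.7 + 1/λ = 13.7 + 9.56 = 23.26 minutes.

23.26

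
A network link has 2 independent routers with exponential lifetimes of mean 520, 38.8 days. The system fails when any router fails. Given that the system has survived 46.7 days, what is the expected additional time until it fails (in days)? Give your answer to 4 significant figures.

36.11

First-failure rate Σλ = 1/520 + 1/38.8 = 0.0276963.
By memorylessness the expected residual is 1/Σλ = 36.1059 days, regardless of the 46.7 already elapsed.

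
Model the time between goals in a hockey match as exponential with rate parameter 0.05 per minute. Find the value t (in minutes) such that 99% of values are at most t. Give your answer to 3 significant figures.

92.1

Set 1 − e^(−λt) = 0.99, so t = −ln(0.01)/λ = 4.6052/0.05 ≈ 92.1034 minutes.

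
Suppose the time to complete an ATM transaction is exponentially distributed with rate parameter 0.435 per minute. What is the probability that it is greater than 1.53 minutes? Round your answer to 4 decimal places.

P(X > 1.53) = e^(−λ·1.53) = e^(−0.66555) ≈ 0.5140.

0.5140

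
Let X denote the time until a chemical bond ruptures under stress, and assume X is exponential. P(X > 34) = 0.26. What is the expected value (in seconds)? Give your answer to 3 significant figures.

e^(−λ·34) = 0.26 ⇒ λ = −ln(0.26)/34 = 0.0396198.
Mean = 1/λ = 25.2399 seconds.

25.2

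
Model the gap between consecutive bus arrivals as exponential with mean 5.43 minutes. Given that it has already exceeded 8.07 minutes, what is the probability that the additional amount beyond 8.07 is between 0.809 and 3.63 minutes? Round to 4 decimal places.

0.3491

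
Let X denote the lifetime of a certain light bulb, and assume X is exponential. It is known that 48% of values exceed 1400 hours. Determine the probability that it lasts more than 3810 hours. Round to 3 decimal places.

0.136

e^(−λ·1400) = 0.48 ⇒ λ = −ln(0.48)/1400 = 0.000524264.
P(X > 3810) = e^(−0.000524264·3810) = e^(−1.9974) ≈ 0.136.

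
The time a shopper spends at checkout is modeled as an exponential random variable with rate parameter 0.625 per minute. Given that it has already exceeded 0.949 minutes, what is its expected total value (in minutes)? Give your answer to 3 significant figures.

By memorylessness, E[X | X > 0.949] = 0.949 + 1/λ = 0.949 + 1.6 = 2.549 minutes.

2.55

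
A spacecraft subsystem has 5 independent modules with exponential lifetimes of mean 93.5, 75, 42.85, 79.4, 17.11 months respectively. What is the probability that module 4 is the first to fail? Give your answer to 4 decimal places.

Rates: λ_i = 1/mean_i → 0.0106952, 0.0133333, 0.0233372, 0.0125945, 0.0584454; Σλ = 0.118406.
P(module 4 first) = λ_4/Σλ = 0.0125945/0.118406 ≈ 0.1064.

0.1064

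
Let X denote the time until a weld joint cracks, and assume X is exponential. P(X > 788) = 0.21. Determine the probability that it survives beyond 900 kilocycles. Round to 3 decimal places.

0.168

e^(−λ·788) = 0.21 ⇒ λ = −ln(0.21)/788 = 0.00198052.
P(X > 900) = e^(−0.00198052·900) = e^(−1.7825) ≈ 0.168.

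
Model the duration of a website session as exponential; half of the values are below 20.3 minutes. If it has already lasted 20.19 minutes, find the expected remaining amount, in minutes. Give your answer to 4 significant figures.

For an exponential, median = ln(2)/λ, so λ = ln 2 / 20.3 = 0.0341452 per minute.
By memorylessness, the remaining amount past any threshold is again Exp(λ) with mean 1/λ = 29.2867 minutes.

29.29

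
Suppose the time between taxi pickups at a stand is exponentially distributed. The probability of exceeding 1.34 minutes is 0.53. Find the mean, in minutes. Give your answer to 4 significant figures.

2.111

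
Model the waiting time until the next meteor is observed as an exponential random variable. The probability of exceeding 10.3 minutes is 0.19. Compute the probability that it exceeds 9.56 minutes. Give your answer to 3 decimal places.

e^(−λ·10.3) = 0.19 ⇒ λ = −ln(0.19)/10.3 = 0.161236.
P(X > 9.56) = e^(−0.161236·9.56) = e^(−1.5414) ≈ 0.214.

0.214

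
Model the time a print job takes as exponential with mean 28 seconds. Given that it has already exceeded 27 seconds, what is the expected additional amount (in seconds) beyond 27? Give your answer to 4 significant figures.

The rate is λ = 1/28 = 0.0357143 per second.
By memorylessness, the remaining amount past any threshold is again Exp(λ) with mean 1/λ = 28 seconds.

28.00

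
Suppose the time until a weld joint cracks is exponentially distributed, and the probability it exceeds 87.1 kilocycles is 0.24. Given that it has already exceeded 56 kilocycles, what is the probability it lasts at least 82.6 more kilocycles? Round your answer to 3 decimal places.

0.258

From e^(−λ·87.1) = 0.24, λ = −ln(0.24)/87.1 = 0.0163848.
Memoryless: P(X > 56+82.6 | X > 56) = P(X > 82.6) = e^(−0.0163848·82.6) ≈ 0.258.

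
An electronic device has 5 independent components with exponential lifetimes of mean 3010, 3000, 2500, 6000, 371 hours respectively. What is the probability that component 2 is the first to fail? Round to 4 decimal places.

0.0849

Rates: λ_i = 1/mean_i → 0.000332226, 0.000333333, 0.0004, 0.000166667, 0.00269542; Σλ = 0.00392764.
P(component 2 first) = λ_2/Σλ = 0.000333333/0.00392764 ≈ 0.0849.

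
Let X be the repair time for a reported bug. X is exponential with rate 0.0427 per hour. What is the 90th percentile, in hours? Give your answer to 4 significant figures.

53.92

Set 1 − e^(−λt) = 0.9, so t = −ln(0.1)/λ = 2.3026/0.0427 ≈ 53.9247 hours.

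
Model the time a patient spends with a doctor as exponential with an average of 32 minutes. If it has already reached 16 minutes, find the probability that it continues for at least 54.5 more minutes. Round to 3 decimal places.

0.182

The rate is λ = 1/32 = 0.03125 per minute.
By the memoryless property, P(X > 16+54.5 | X > 16) = P(X > 54.5).
P(X > 54.5) = e^(−1.7031) ≈ 0.182.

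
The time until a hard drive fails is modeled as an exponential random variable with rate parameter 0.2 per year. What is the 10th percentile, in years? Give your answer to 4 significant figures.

0.5268

Set 1 − e^(−λt) = 0.1, so t = −ln(0.9)/λ = 0.10536/0.2 ≈ 0.526803 years.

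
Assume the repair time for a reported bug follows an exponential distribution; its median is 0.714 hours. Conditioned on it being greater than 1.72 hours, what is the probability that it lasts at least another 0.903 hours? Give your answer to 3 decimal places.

0.416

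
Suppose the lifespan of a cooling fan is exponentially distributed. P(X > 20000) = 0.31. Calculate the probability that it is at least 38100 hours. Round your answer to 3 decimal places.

0.107

e^(−λ·20000) = 0.31 ⇒ λ = −ln(0.31)/20000 = 0.0000585591.
P(X > 38100) = e^(−0.0000585591·38100) = e^(−2.2311) ≈ 0.107.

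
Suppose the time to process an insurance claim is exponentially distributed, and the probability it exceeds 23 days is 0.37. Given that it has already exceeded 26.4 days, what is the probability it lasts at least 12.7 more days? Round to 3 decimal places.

0.578

From e^(−λ·23) = 0.37, λ = −ln(0.37)/23 = 0.0432284.
Memoryless: P(X > 26.4+12.7 | X > 26.4) = P(X > 12.7) = e^(−0.0432284·12.7) ≈ 0.578.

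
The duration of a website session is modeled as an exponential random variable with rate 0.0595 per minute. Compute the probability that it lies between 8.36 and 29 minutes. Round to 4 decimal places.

P(8.36 < X < 29) = e^(−λ·8.36) − e^(−λ·29) = 0.60810 − 0.17808 ≈ 0.4300.

0.4300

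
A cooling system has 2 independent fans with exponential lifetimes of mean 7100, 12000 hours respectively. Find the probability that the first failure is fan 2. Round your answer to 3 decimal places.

0.372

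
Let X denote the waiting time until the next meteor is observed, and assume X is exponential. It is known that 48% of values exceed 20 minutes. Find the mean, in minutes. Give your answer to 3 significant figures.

e^(−λ·20) = 0.48 ⇒ λ = −ln(0.48)/20 = 0.0366985.
Mean = 1/λ = 27.2491 minutes.

27.2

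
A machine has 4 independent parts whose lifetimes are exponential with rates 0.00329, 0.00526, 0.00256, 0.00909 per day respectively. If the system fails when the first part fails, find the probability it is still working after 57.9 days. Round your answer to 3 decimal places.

The time to first failure is exponential with rate Σλ = 0.00329 + 0.00526 + 0.00256 + 0.00909 = 0.0202.
P(min > 57.9) = e^(−0.0202·57.9) = e^(−1.1696) ≈ 0.310.

0.310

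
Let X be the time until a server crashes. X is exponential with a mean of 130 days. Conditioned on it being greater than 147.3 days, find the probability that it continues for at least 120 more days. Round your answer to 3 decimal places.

0.397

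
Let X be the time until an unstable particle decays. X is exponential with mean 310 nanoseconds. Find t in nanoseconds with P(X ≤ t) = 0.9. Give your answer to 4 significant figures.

The rate is λ = 1/310 = 0.00322581 per nanosecond.
Set 1 − e^(−λt) = 0.9, so t = −ln(0.1)/λ = 2.3026/0.00322581 ≈ 713.801 nanoseconds.

713.8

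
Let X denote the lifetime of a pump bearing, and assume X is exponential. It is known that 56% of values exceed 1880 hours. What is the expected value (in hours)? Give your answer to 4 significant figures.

3242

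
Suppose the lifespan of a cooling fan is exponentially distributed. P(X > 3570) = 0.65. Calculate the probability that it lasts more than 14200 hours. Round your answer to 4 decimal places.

e^(−λ·3570) = 0.65 ⇒ λ = −ln(0.65)/3570 = 0.000120667.
P(X > 14200) = e^(−0.000120667·14200) = e^(−1.7135) ≈ 0.1802.

0.1802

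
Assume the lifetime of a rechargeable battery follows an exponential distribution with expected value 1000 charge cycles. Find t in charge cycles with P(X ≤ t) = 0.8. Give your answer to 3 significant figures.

1610

The rate is λ = 1/1000 = 0.001 per charge cycle.
Set 1 − e^(−λt) = 0.8, so t = −ln(0.2)/λ = 1.6094/0.001 ≈ 1609.44 charge cycles.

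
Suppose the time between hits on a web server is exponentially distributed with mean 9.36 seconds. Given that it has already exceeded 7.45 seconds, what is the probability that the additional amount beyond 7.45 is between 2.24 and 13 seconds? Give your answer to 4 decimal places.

0.5378

The rate is λ = 1/9.36 = 0.106838 per second.
Memoryless: the residual past 7.45 is again Exp(λ).
P(2.24 < residual < 13) = e^(−λ·2.24) − e^(−λ·13) = 0.78717 − 0.24935 ≈ 0.5378.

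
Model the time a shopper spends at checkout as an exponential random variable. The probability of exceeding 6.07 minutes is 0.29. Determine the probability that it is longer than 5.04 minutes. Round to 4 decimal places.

e^(−λ·6.07) = 0.29 ⇒ λ = −ln(0.29)/6.07 = 0.203933.
P(X > 5.04) = e^(−0.203933·5.04) = e^(−1.0278) ≈ 0.3578.

0.3578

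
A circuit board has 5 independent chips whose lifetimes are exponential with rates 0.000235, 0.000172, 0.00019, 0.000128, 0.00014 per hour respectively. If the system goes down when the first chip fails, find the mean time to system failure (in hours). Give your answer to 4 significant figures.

The time to first failure is exponential with rate Σλ = 0.000235 + 0.000172 + 0.00019 + 0.000128 + 0.00014 = 0.000865.
E[min] = 1/Σλ = 1/0.000865 = 1156.07 hours.

1156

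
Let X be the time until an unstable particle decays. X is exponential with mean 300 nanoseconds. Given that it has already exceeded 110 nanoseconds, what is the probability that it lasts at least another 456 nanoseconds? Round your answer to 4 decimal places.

The rate is λ = 1/300 = 0.00333333 per nanosecond.
The exponential is memoryless, so the remaining time is again Exp(λ): the condition X > 110 is irrelevant.
P(X > 456) = e^(−1.52) ≈ 0.2187.

0.2187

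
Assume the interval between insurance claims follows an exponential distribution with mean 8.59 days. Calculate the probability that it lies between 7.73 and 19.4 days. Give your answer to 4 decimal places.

0.3021

The rate is λ = 1/8.59 = 0.116414 per day.
P(7.73 < X < 19.4) = e^(−λ·7.73) − e^(−λ·19.4) = 0.40662 − 0.10451 ≈ 0.3021.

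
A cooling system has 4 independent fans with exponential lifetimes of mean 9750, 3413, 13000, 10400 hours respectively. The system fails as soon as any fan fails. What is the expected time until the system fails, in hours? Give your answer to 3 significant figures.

1760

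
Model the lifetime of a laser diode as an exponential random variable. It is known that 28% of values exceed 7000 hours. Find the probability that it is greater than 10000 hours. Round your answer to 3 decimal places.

0.162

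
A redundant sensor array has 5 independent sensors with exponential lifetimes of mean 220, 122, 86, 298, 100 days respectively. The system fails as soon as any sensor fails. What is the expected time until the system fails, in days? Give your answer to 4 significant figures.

26.51

The first failure time is exponential with rate Σλ_i = 1/220 + 1/122 + 1/86 + 1/298 + 1/100 = 0.0377258 per day.
E[min] = 1/Σλ = 1/0.0377258 = 26.5071 days.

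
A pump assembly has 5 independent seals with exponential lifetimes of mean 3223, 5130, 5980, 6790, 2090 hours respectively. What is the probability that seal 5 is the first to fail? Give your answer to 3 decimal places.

Rates: λ_i = 1/mean_i → 0.00031027, 0.000194932, 0.000167224, 0.000147275, 0.000478469; Σλ = 0.00129817.
P(seal 5 first) = λ_5/Σλ = 0.000478469/0.00129817 ≈ 0.369.

0.369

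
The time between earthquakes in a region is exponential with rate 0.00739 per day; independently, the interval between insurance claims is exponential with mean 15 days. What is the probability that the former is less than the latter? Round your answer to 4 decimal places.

0.0998

λ_1 = 0.00739, λ_2 = 1/15 = 0.0666667.
For independent exponentials, P(the former < the latter) = λ_1/(λ_1+λ_2) = 0.00739/0.0740567 ≈ 0.0998.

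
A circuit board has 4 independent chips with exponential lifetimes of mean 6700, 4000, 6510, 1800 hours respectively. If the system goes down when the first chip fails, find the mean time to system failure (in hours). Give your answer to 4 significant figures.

The first failure time is exponential with rate Σλ_i = 1/6700 + 1/4000 + 1/6510 + 1/1800 = 0.00110842 per hour.
E[min] = 1/Σλ = 1/0.00110842 = 902.186 hours.

902.2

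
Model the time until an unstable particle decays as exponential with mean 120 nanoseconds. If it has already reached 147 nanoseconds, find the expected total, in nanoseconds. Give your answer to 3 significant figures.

267

The rate is λ = 1/120 = 0.00833333 per nanosecond.
By memorylessness, E[X | X > 147] = 147 + 1/λ = 147 + 120 = 267 nanoseconds.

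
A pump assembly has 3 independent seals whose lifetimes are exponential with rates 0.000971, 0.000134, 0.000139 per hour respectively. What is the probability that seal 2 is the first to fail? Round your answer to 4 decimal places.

The time to first failure is exponential with rate Σλ = 0.000971 + 0.000134 + 0.000139 = 0.001244.
P(seal 2 first) = λ_2/Σλ = 0.000134/0.001244 ≈ 0.1077.

0.1077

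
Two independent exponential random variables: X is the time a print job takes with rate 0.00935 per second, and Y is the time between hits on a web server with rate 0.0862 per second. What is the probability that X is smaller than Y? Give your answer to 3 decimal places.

λ_1 = 0.00935, λ_2 = 0.0862.
For independent exponentials, P(X < Y) = λ_1/(λ_1+λ_2) = 0.00935/0.09555 ≈ 0.098.

0.098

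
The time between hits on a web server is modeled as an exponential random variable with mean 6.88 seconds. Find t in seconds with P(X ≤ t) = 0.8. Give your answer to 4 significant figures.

The rate is λ = 1/6.88 = 0.145349 per second.
Set 1 − e^(−λt) = 0.8, so t = −ln(0.2)/λ = 1.6094/0.145349 ≈ 11.0729 seconds.

11.07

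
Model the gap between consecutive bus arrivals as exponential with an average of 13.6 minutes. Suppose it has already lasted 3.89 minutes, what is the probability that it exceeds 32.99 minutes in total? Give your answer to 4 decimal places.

The rate is λ = 1/13.6 = 0.0735294 per minute.
The exponential is memoryless, so the remaining time is again Exp(λ): the condition X > 3.89 is irrelevant.
P(X > 29.1) = e^(−2.1397) ≈ 0.1177.

0.1177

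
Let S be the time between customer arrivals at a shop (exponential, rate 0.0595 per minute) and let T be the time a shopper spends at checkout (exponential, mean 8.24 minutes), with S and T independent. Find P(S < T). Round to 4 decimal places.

0.3290

λ_1 = 0.0595, λ_2 = 1/8.24 = 0.121359.
For independent exponentials, P(S < T) = λ_1/(λ_1+λ_2) = 0.0595/0.180859 ≈ 0.3290.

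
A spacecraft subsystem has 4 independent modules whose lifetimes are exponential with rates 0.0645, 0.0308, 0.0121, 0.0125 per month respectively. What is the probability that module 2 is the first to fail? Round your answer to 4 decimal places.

The time to first failure is exponential with rate Σλ = 0.0645 + 0.0308 + 0.0121 + 0.0125 = 0.1199.
P(module 2 first) = λ_2/Σλ = 0.0308/0.1199 ≈ 0.2569.

0.2569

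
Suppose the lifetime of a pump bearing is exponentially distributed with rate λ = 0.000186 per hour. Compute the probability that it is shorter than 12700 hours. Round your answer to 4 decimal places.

P(X ≤ 12700) = 1 − e^(−λ·12700) = 1 − e^(−2.3622) ≈ 0.9058.

0.9058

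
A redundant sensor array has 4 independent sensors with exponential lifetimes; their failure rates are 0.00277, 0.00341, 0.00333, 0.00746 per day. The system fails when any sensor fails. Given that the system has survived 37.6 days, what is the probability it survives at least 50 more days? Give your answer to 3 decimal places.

Time to first failure ~ Exp(Σλ) with Σλ = 0.01697.
By memorylessness, P(T > 37.6+50 | T > 37.6) = P(T > 50) = e^(−0.01697·50) ≈ 0.428.

0.428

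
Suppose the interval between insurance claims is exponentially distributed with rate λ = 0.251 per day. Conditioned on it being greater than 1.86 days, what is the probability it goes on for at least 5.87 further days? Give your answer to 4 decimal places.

0.2292

P(X > s+t | X > s) = e^(−λ(s+t))/e^(−λs) = e^(−λt), independent of s = 1.86.
P(X > 5.87) = e^(−1.4734) ≈ 0.2292.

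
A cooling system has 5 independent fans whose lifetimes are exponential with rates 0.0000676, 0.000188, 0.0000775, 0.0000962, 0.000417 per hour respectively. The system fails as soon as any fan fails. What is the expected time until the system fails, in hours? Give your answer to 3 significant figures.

1180

The time to first failure is exponential with rate Σλ = 0.0000676 + 0.000188 + 0.0000775 + 0.0000962 + 0.000417 = 0.0008463.
E[min] = 1/Σλ = 1/0.0008463 = 1181.61 hours.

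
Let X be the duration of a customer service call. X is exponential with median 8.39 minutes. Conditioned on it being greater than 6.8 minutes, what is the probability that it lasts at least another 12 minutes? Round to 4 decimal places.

0.3711

For an exponential, median = ln(2)/λ, so λ = ln 2 / 8.39 = 0.0826159 per minute.
The exponential is memoryless, so the remaining time is again Exp(λ): the condition X > 6.8 is irrelevant.
P(X > 12) = e^(−0.99139) ≈ 0.3711.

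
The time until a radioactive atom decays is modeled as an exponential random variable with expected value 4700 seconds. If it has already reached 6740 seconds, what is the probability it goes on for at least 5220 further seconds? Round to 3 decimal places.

The rate is λ = 1/4700 = 0.000212766 per second.
By the memoryless property, P(X > 6740+5220 | X > 6740) = P(X > 5220).
P(X > 5220) = e^(−1.1106) ≈ 0.329.

0.329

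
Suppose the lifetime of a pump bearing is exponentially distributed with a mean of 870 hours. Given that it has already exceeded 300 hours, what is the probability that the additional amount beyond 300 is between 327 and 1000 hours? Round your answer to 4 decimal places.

The rate is λ = 1/870 = 0.00114943 per hour.
Memoryless: the residual past 300 is again Exp(λ).
P(327 < residual < 1000) = e^(−λ·327) − e^(−λ·1000) = 0.68670 − 0.31682 ≈ 0.3699.

0.3699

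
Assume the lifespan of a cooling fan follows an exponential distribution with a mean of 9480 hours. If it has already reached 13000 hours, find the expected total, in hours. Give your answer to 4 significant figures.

22480

The rate is λ = 1/9480 = 0.000105485 per hour.
By memorylessness, E[X | X > 13000] = 13000 + 1/λ = 13000 + 9480 = 22480 hours.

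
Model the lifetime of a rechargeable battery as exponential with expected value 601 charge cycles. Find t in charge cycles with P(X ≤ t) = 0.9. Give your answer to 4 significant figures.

1384

The rate is λ = 1/601 = 0.00166389 per charge cycle.
Set 1 − e^(−λt) = 0.9, so t = −ln(0.1)/λ = 2.3026/0.00166389 ≈ 1383.85 charge cycles.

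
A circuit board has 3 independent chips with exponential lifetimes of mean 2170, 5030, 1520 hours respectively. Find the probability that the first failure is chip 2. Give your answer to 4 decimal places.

0.1509

Rates: λ_i = 1/mean_i → 0.000460829, 0.000198807, 0.000657895; Σλ = 0.00131753.
P(chip 2 first) = λ_2/Σλ = 0.000198807/0.00131753 ≈ 0.1509.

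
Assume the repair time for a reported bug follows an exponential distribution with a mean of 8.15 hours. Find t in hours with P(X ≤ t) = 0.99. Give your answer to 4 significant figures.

The rate is λ = 1/8.15 = 0.122699 per hour.
Set 1 − e^(−λt) = 0.99, so t = −ln(0.01)/λ = 4.6052/0.122699 ≈ 37.5321 hours.

37.53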